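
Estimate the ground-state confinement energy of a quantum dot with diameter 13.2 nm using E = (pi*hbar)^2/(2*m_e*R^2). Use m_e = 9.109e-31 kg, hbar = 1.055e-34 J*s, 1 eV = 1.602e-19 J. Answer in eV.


Radius R = 13.2/2 = 6.6 nm = 6.6e-09 m
E = (pi * 1.055e-34)^2 / (2 * 9.109e-31 * (6.6e-09)^2)
E(J) = 1.38425e-21
E = E(J) / 1.602e-19 = 0.0086 eV

0.0086


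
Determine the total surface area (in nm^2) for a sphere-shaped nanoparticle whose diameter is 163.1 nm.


Radius r = 163.1/2 = 81.55 nm
Surface area SA = 4 * pi * r^2
SA = 4 * pi * (81.55)^2
SA = 83571.42 nm^2

83571.42


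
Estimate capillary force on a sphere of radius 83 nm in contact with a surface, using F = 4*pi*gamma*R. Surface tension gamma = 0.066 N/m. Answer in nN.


Convert radius: R = 83 nm = 8.3e-08 m
F = 4 * pi * gamma * R
F = 4 * pi * 0.066 * 8.3e-08
F = 6.88386e-08 N = 68.8386 nN

68.8386


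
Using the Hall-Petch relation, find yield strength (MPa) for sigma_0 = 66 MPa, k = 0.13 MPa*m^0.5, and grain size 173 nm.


d = 173 nm = 1.73e-07 m
sqrt(d) = 0.0004159327
Hall-Petch contribution = k / sqrt(d) = 0.13 / 0.0004159327 = 312.6 MPa
sigma = sigma_0 + k/sqrt(d) = 66 + 312.6 = 378.6 MPa

378.6


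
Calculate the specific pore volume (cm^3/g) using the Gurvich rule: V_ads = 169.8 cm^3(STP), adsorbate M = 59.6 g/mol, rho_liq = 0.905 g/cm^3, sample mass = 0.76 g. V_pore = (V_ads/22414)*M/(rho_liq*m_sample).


Moles adsorbed n = V_ads / 22414 = 169.8 / 22414 = 7.575622e-03 mol
Liquid volume V_liq = n * M / rho_liq = 7.575622e-03 * 59.6 / 0.905 = 0.49890 cm^3
Specific pore volume V_pore = V_liq / m_sample = 0.49890 / 0.76
V_pore = 0.6565 cm^3/g

0.6565


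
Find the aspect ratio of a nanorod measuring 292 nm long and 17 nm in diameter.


Aspect ratio AR = length / diameter
AR = 292 / 17
AR = 17.18

17.18


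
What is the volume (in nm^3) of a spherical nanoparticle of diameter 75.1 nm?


Radius r = 75.1/2 = 37.55 nm
Volume V = (4/3) * pi * r^3
V = (4/3) * pi * (37.55)^3
V = 221777.99 nm^3

221777.99


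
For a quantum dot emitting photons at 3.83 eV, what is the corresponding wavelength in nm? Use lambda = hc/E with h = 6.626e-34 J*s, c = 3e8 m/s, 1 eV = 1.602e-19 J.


Convert energy: E = 3.83 eV = 3.83 * 1.602e-19 = 6.13566e-19 J
lambda = h*c / E = 6.626e-34 * 3e8 / 6.13566e-19
lambda = 3.23975e-07 m = 324.0 nm

324.0


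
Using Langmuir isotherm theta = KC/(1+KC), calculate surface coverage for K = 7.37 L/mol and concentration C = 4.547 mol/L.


Langmuir isotherm: theta = K*C / (1 + K*C)
K*C = 7.37 * 4.547 = 33.51139
theta = 33.51139 / (1 + 33.51139) = 33.51139 / 34.51139
theta = 0.971

0.971


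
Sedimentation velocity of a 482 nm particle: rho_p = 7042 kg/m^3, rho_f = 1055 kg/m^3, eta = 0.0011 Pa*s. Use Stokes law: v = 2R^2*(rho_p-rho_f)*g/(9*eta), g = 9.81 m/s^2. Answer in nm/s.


Radius R = 482/2 nm = 2.41e-07 m
Density difference = 7042 - 1055 = 5987 kg/m^3
v = 2 * R^2 * (rho_p - rho_f) * g / (9 * eta)
v = 2 * (2.41e-07)^2 * 5987 * 9.81 / (9 * 0.0011)
v = 6.8914e-07 m/s = 689.1395 nm/s

689.1395


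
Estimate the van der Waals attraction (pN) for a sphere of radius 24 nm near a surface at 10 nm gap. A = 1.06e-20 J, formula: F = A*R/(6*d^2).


Convert to SI: R = 24 nm = 2.4e-08 m, d = 10 nm = 1e-08 m
F = A * R / (6 * d^2)
F = 1.06e-20 * 2.4e-08 / (6 * (1e-08)^2)
F = 4.24e-13 N = 0.424 pN

0.424


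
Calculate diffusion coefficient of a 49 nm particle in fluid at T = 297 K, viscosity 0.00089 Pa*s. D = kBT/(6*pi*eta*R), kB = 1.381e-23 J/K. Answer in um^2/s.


Radius R = 49/2 = 24.5 nm = 2.45e-08 m
D = kB*T / (6*pi*eta*R)
D = 1.381e-23 * 297 / (6 * pi * 0.00089 * 2.45e-08)
D = 9.97914e-12 m^2/s = 9.979 um^2/s

9.979


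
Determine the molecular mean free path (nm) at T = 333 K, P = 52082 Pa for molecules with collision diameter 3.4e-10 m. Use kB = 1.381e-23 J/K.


Mean free path: lambda = kB*T / (sqrt(2) * pi * d^2 * P)
lambda = 1.381e-23 * 333 / (sqrt(2) * pi * (3.4e-10)^2 * 52082)
lambda = 1.7192e-07 m
lambda = 171.92 nm

171.92


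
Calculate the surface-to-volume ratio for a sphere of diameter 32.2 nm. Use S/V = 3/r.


Radius r = 32.2/2 = 16.1 nm
S/V = 3 / r = 3 / 16.1
S/V = 0.1863 nm^-1

0.1863


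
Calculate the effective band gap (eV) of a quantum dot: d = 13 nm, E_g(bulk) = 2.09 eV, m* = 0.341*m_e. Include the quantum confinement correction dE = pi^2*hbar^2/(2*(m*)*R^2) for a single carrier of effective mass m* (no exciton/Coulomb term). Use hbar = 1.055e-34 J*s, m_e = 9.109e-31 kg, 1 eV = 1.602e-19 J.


Radius R = 13/2 nm = 6.5e-09 m
Confinement energy dE = pi^2 * hbar^2 / (2 * m_eff * m_e * R^2)
dE = pi^2 * (1.055e-34)^2 / (2 * 0.341 * 9.109e-31 * (6.5e-09)^2) J, divided by 1.602e-19 J/eV
dE = 0.0261 eV
Total band gap = E_g(bulk) + dE = 2.09 + 0.0261 = 2.1161 eV

2.1161


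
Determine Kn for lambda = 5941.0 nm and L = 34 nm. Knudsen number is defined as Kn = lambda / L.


Knudsen number Kn = lambda / L
Kn = 5941.0 / 34
Kn = 174.7353

174.7353


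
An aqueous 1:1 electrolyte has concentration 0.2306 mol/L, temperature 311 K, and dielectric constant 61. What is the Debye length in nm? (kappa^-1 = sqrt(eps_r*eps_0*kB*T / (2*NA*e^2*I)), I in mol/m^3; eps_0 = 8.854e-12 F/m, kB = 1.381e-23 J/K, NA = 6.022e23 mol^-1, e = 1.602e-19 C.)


Ionic strength I = 0.2306 * 1^2 * 1000 = 230.6 mol/m^3
kappa^-1 = sqrt(61 * 8.854e-12 * 1.381e-23 * 311 / (2 * 6.022e23 * (1.602e-19)^2 * 230.6))
kappa^-1 = 0.57 nm

0.57


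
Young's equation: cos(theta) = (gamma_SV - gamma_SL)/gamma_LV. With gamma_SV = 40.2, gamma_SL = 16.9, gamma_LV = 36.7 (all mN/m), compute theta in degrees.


cos(theta) = (gamma_SV - gamma_SL) / gamma_LV
cos(theta) = (40.2 - 16.9) / 36.7
cos(theta) = 0.634877
theta = arccos(0.634877) = 50.59 degrees

50.59


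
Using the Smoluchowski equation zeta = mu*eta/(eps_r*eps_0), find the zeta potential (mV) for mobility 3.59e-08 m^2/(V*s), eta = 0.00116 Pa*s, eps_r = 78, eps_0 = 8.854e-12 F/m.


Smoluchowski equation: zeta = mu * eta / (eps_r * eps_0)
zeta = 3.59e-08 * 0.00116 / (78 * 8.854e-12)
zeta = 0.0603 V = 60.3 mV

60.3


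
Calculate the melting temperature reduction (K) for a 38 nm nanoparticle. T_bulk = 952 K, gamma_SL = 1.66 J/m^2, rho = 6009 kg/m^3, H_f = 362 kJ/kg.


Radius R = 38/2 = 19 nm = 1.9e-08 m
Convert H_f = 362 kJ/kg = 362000 J/kg
dT = 2 * gamma_SL * T_bulk / (rho * H_f * R)
dT = 2 * 1.66 * 952 / (6009 * 362000 * 1.9e-08)
dT = 76.5 K

76.5


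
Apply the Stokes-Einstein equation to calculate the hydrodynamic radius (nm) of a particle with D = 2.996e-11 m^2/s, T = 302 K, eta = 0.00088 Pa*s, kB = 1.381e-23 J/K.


Stokes-Einstein: R = kB*T / (6*pi*eta*D)
R = 1.381e-23 * 302 / (6 * pi * 0.00088 * 2.996e-11)
R = 8.39218e-09 m = 8.39 nm

8.39


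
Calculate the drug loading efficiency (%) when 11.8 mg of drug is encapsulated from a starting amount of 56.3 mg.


Drug loading efficiency = (drug loaded / drug initial) * 100
DLE = 11.8 / 56.3 * 100
DLE = 0.2096 * 100
DLE = 20.96%

20.96


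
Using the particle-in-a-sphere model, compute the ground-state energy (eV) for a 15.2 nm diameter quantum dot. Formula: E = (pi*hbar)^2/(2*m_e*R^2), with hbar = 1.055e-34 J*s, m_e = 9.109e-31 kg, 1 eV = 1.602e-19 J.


Radius R = 15.2/2 = 7.6 nm = 7.6e-09 m
E = (pi * 1.055e-34)^2 / (2 * 9.109e-31 * (7.6e-09)^2)
E(J) = 1.04394e-21
E = E(J) / 1.602e-19 = 0.0065 eV

0.0065


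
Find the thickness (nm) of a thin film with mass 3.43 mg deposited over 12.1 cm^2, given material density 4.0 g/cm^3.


Convert: m = 3.43 mg = 3.4300e-06 kg, A = 12.1 cm^2 = 1.2100e-03 m^2, rho = 4.0 g/cm^3 = 4000 kg/m^3
t = m / (A * rho)
t = 3.4300e-06 / (1.2100e-03 * 4000)
t = 7.0868e-07 m = 708.7 nm

708.7


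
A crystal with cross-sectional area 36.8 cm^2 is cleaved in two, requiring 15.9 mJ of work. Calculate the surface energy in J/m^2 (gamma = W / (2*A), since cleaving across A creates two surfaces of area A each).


Convert: A = 36.8 cm^2 = 0.00368 m^2, W = 15.9 mJ = 0.0159 J
Cleaving exposes two faces of area A, so total new surface = 2*A and gamma = W / (2*A)
gamma = 0.0159 / (2 * 0.00368)
gamma = 2.16 J/m^2

2.16


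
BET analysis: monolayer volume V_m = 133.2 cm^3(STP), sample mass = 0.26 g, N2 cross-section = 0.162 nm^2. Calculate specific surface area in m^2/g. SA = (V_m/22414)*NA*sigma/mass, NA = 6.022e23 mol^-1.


Number of moles in monolayer = V_m / 22414 = 133.2 / 22414 = 0.00594271
Number of molecules = moles * NA = 0.00594271 * 6.022e23
SA = molecules * sigma / mass
SA = (133.2 / 22414) * 6.022e23 * 0.162e-18 / 0.26
SA = 2229.8 m^2/g

2229.8


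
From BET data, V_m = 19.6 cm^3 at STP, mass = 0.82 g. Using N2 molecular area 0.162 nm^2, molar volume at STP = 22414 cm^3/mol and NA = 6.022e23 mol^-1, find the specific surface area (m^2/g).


Number of moles in monolayer = V_m / 22414 = 19.6 / 22414 = 0.00087445
Number of molecules = moles * NA = 0.00087445 * 6.022e23
SA = molecules * sigma / mass
SA = (19.6 / 22414) * 6.022e23 * 0.162e-18 / 0.82
SA = 104.0 m^2/g

104.0


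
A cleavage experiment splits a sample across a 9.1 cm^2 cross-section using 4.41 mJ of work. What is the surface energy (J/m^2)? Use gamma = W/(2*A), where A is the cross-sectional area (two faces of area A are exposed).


Convert: A = 9.1 cm^2 = 0.00091 m^2, W = 4.41 mJ = 0.00441 J
Cleaving exposes two faces of area A, so total new surface = 2*A and gamma = W / (2*A)
gamma = 0.00441 / (2 * 0.00091)
gamma = 2.423 J/m^2

2.423


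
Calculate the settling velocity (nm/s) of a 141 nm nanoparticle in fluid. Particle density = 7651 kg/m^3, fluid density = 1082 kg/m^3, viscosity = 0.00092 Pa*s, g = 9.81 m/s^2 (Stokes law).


Radius R = 141/2 nm = 7.05e-08 m
Density difference = 7651 - 1082 = 6569 kg/m^3
v = 2 * R^2 * (rho_p - rho_f) * g / (9 * eta)
v = 2 * (7.05e-08)^2 * 6569 * 9.81 / (9 * 0.00092)
v = 7.73653e-08 m/s = 77.3653 nm/s

77.3653


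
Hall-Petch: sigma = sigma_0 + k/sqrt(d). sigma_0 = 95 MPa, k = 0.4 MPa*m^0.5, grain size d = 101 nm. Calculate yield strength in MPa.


d = 101 nm = 1.01e-07 m
sqrt(d) = 0.000317805
Hall-Petch contribution = k / sqrt(d) = 0.4 / 0.000317805 = 1258.6 MPa
sigma = sigma_0 + k/sqrt(d) = 95 + 1258.6 = 1353.6 MPa

1353.6


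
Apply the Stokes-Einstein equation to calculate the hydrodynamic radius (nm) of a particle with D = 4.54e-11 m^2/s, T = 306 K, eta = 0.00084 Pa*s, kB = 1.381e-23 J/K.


Stokes-Einstein: R = kB*T / (6*pi*eta*D)
R = 1.381e-23 * 306 / (6 * pi * 0.00084 * 4.54e-11)
R = 5.87867e-09 m = 5.88 nm

5.88


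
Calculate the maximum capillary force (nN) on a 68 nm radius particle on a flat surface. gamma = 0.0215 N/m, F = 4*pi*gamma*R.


Convert radius: R = 68 nm = 6.8e-08 m
F = 4 * pi * gamma * R
F = 4 * pi * 0.0215 * 6.8e-08
F = 1.8372e-08 N = 18.372 nN

18.372


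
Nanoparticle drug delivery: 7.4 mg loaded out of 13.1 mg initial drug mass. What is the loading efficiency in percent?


Drug loading efficiency = (drug loaded / drug initial) * 100
DLE = 7.4 / 13.1 * 100
DLE = 0.5649 * 100
DLE = 56.49%

56.49


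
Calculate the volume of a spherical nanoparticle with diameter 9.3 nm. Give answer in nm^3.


Radius r = 9.3/2 = 4.65 nm
Volume V = (4/3) * pi * r^3
V = (4/3) * pi * (4.65)^3
V = 421.16 nm^3

421.16


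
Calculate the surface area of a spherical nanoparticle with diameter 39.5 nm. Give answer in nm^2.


Radius r = 39.5/2 = 19.75 nm
Surface area SA = 4 * pi * r^2
SA = 4 * pi * (19.75)^2
SA = 4901.67 nm^2

4901.67


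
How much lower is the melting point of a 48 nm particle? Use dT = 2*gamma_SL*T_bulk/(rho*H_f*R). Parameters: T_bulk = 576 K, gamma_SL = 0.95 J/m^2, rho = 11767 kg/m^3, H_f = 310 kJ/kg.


Radius R = 48/2 = 24 nm = 2.4e-08 m
Convert H_f = 310 kJ/kg = 310000 J/kg
dT = 2 * gamma_SL * T_bulk / (rho * H_f * R)
dT = 2 * 0.95 * 576 / (11767 * 310000 * 2.4e-08)
dT = 12.5 K

12.5


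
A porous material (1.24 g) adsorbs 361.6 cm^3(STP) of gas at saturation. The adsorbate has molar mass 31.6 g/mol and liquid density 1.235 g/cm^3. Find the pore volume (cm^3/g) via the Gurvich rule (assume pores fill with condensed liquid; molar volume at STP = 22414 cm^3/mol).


Moles adsorbed n = V_ads / 22414 = 361.6 / 22414 = 1.613277e-02 mol
Liquid volume V_liq = n * M / rho_liq = 1.613277e-02 * 31.6 / 1.235 = 0.41279 cm^3
Specific pore volume V_pore = V_liq / m_sample = 0.41279 / 1.24
V_pore = 0.3329 cm^3/g

0.3329


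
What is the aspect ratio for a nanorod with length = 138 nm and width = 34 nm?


Aspect ratio AR = length / diameter
AR = 138 / 34
AR = 4.06

4.06


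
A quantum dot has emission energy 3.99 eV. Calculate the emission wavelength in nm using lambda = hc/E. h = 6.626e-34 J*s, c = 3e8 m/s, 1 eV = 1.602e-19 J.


Convert energy: E = 3.99 eV = 3.99 * 1.602e-19 = 6.39198e-19 J
lambda = h*c / E = 6.626e-34 * 3e8 / 6.39198e-19
lambda = 3.10983e-07 m = 311.0 nm

311.0


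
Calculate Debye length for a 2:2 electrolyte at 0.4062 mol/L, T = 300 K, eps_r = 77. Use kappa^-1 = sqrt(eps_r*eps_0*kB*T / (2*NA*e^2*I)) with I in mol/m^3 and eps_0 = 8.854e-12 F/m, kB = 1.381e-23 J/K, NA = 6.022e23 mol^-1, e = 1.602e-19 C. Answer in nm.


Ionic strength I = 0.4062 * 2^2 * 1000 = 1624.8 mol/m^3
kappa^-1 = sqrt(77 * 8.854e-12 * 1.381e-23 * 300 / (2 * 6.022e23 * (1.602e-19)^2 * 1624.8))
kappa^-1 = 0.237 nm

0.237


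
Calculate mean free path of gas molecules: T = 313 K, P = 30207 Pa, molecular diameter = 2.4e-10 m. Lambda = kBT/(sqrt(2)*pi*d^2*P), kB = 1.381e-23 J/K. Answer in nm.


Mean free path: lambda = kB*T / (sqrt(2) * pi * d^2 * P)
lambda = 1.381e-23 * 313 / (sqrt(2) * pi * (2.4e-10)^2 * 30207)
lambda = 5.59169e-07 m
lambda = 559.17 nm

559.17


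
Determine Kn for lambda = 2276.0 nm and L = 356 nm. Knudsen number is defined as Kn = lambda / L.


Knudsen number Kn = lambda / L
Kn = 2276.0 / 356
Kn = 6.3933

6.3933


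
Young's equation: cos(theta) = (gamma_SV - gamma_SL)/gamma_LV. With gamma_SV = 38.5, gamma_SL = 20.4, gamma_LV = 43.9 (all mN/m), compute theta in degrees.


cos(theta) = (gamma_SV - gamma_SL) / gamma_LV
cos(theta) = (38.5 - 20.4) / 43.9
cos(theta) = 0.412301
theta = arccos(0.412301) = 65.65 degrees

65.65


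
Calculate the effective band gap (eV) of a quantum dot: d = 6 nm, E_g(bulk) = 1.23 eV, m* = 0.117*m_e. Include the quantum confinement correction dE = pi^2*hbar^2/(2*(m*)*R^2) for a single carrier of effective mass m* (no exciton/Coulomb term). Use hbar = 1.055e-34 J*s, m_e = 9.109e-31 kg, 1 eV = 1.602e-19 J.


Radius R = 6/2 nm = 3e-09 m
Confinement energy dE = pi^2 * hbar^2 / (2 * m_eff * m_e * R^2)
dE = pi^2 * (1.055e-34)^2 / (2 * 0.117 * 9.109e-31 * (3e-09)^2) J, divided by 1.602e-19 J/eV
dE = 0.3574 eV
Total band gap = E_g(bulk) + dE = 1.23 + 0.3574 = 1.5874 eV

1.5874


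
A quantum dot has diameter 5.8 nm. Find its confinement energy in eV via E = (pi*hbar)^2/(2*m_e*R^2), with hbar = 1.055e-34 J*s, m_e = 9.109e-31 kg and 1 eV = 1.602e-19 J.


Radius R = 5.8/2 = 2.9 nm = 2.9e-09 m
E = (pi * 1.055e-34)^2 / (2 * 9.109e-31 * (2.9e-09)^2)
E(J) = 7.16982e-21
E = E(J) / 1.602e-19 = 0.0448 eV

0.0448


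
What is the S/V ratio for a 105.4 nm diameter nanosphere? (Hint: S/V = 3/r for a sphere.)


Radius r = 105.4/2 = 52.7 nm
S/V = 3 / r = 3 / 52.7
S/V = 0.0569 nm^-1

0.0569


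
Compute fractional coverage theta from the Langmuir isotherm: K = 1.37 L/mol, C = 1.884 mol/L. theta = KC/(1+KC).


Langmuir isotherm: theta = K*C / (1 + K*C)
K*C = 1.37 * 1.884 = 2.58108
theta = 2.58108 / (1 + 2.58108) = 2.58108 / 3.58108
theta = 0.7208

0.7208


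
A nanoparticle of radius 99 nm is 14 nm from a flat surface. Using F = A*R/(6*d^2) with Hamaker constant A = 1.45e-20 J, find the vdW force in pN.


Convert to SI: R = 99 nm = 9.9e-08 m, d = 14 nm = 1.4e-08 m
F = A * R / (6 * d^2)
F = 1.45e-20 * 9.9e-08 / (6 * (1.4e-08)^2)
F = 1.22066e-12 N = 1.221 pN

1.221


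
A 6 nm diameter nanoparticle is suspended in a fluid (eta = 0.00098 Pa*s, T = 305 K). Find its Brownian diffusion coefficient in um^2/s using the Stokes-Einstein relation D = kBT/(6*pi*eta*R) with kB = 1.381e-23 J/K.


Radius R = 6/2 = 3 nm = 3e-09 m
D = kB*T / (6*pi*eta*R)
D = 1.381e-23 * 305 / (6 * pi * 0.00098 * 3e-09)
D = 7.60055e-11 m^2/s = 76.006 um^2/s

76.006


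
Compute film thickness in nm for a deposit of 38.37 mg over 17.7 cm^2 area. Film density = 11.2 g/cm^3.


Convert: m = 38.37 mg = 3.8370e-05 kg, A = 17.7 cm^2 = 1.7700e-03 m^2, rho = 11.2 g/cm^3 = 11200 kg/m^3
t = m / (A * rho)
t = 3.8370e-05 / (1.7700e-03 * 11200)
t = 1.9355e-06 m = 1935.5 nm

1935.5


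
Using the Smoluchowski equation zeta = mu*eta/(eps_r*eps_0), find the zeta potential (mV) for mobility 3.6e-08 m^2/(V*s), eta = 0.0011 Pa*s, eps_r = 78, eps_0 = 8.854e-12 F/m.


Smoluchowski equation: zeta = mu * eta / (eps_r * eps_0)
zeta = 3.6e-08 * 0.0011 / (78 * 8.854e-12)
zeta = 0.05734 V = 57.34 mV

57.34


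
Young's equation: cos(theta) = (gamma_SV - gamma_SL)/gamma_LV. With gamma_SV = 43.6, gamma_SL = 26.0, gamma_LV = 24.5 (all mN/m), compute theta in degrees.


cos(theta) = (gamma_SV - gamma_SL) / gamma_LV
cos(theta) = (43.6 - 26.0) / 24.5
cos(theta) = 0.718367
theta = arccos(0.718367) = 44.08 degrees

44.08


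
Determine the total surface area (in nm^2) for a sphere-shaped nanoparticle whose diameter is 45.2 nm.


Radius r = 45.2/2 = 22.6 nm
Surface area SA = 4 * pi * r^2
SA = 4 * pi * (22.6)^2
SA = 6418.4 nm^2

6418.4


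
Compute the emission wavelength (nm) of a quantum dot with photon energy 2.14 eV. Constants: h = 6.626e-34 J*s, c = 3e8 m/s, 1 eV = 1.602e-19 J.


Convert energy: E = 2.14 eV = 2.14 * 1.602e-19 = 3.42828e-19 J
lambda = h*c / E = 6.626e-34 * 3e8 / 3.42828e-19
lambda = 5.79824e-07 m = 579.8 nm

579.8


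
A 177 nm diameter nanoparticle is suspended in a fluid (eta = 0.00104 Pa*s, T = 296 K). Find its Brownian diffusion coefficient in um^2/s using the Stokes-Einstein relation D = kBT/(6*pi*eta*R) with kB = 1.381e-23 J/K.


Radius R = 177/2 = 88.5 nm = 8.85e-08 m
D = kB*T / (6*pi*eta*R)
D = 1.381e-23 * 296 / (6 * pi * 0.00104 * 8.85e-08)
D = 2.35618e-12 m^2/s = 2.356 um^2/s

2.356


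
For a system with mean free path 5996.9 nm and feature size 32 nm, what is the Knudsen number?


Knudsen number Kn = lambda / L
Kn = 5996.9 / 32
Kn = 187.4031

187.4031


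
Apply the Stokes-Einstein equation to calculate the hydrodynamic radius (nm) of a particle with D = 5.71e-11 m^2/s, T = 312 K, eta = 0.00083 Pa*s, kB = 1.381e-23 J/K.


Stokes-Einstein: R = kB*T / (6*pi*eta*D)
R = 1.381e-23 * 312 / (6 * pi * 0.00083 * 5.71e-11)
R = 4.82317e-09 m = 4.82 nm

4.82


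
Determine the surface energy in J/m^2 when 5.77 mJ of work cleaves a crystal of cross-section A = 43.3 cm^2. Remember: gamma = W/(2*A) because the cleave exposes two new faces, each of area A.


Convert: A = 43.3 cm^2 = 0.00433 m^2, W = 5.77 mJ = 0.00577 J
Cleaving exposes two faces of area A, so total new surface = 2*A and gamma = W / (2*A)
gamma = 0.00577 / (2 * 0.00433)
gamma = 0.666 J/m^2

0.666


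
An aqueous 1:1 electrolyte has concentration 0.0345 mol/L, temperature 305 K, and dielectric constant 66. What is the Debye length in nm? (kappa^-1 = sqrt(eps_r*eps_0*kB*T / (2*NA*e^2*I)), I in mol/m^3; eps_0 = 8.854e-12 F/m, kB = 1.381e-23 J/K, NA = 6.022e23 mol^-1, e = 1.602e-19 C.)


Ionic strength I = 0.0345 * 1^2 * 1000 = 34.5 mol/m^3
kappa^-1 = sqrt(66 * 8.854e-12 * 1.381e-23 * 305 / (2 * 6.022e23 * (1.602e-19)^2 * 34.5))
kappa^-1 = 1.519 nm

1.519


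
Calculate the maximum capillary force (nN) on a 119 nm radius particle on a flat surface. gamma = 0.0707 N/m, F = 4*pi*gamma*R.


Convert radius: R = 119 nm = 1.19e-07 m
F = 4 * pi * gamma * R
F = 4 * pi * 0.0707 * 1.19e-07
F = 1.05725e-07 N = 105.7246 nN

105.7246


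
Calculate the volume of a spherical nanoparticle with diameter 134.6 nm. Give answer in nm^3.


Radius r = 134.6/2 = 67.3 nm
Volume V = (4/3) * pi * r^3
V = (4/3) * pi * (67.3)^3
V = 1276832.13 nm^3

1276832.13


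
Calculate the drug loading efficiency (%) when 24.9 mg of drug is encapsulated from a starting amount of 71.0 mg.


Drug loading efficiency = (drug loaded / drug initial) * 100
DLE = 24.9 / 71.0 * 100
DLE = 0.3507 * 100
DLE = 35.07%

35.07


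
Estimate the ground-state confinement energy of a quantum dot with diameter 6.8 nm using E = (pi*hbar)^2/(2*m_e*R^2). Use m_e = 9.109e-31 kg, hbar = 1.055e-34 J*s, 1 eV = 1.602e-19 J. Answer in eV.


Radius R = 6.8/2 = 3.4 nm = 3.4e-09 m
E = (pi * 1.055e-34)^2 / (2 * 9.109e-31 * (3.4e-09)^2)
E(J) = 5.2161e-21
E = E(J) / 1.602e-19 = 0.0326 eV

0.0326


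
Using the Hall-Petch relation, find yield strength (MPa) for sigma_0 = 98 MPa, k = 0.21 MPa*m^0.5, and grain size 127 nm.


d = 127 nm = 1.27e-07 m
sqrt(d) = 0.0003563706
Hall-Petch contribution = k / sqrt(d) = 0.21 / 0.0003563706 = 589.3 MPa
sigma = sigma_0 + k/sqrt(d) = 98 + 589.3 = 687.3 MPa

687.3


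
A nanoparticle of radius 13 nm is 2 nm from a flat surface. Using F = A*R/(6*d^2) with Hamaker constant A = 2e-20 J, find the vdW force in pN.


Convert to SI: R = 13 nm = 1.3e-08 m, d = 2 nm = 2e-09 m
F = A * R / (6 * d^2)
F = 2e-20 * 1.3e-08 / (6 * (2e-09)^2)
F = 1.08333e-11 N = 10.833 pN

10.833


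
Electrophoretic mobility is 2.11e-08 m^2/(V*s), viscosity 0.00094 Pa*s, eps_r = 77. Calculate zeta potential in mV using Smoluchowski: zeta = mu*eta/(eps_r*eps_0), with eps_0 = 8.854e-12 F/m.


Smoluchowski equation: zeta = mu * eta / (eps_r * eps_0)
zeta = 2.11e-08 * 0.00094 / (77 * 8.854e-12)
zeta = 0.029092 V = 29.09 mV

29.09


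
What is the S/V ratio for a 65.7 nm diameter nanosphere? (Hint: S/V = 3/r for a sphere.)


Radius r = 65.7/2 = 32.85 nm
S/V = 3 / r = 3 / 32.85
S/V = 0.0913 nm^-1

0.0913


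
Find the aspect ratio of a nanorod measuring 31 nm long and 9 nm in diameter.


Aspect ratio AR = length / diameter
AR = 31 / 9
AR = 3.44

3.44


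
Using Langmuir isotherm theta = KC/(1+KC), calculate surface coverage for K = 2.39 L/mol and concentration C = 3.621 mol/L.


Langmuir isotherm: theta = K*C / (1 + K*C)
K*C = 2.39 * 3.621 = 8.65419
theta = 8.65419 / (1 + 8.65419) = 8.65419 / 9.65419
theta = 0.8964

0.8964


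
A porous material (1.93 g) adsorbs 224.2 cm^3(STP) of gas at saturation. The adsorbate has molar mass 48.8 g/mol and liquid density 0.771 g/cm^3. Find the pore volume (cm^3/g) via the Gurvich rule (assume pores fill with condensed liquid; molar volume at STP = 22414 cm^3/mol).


Moles adsorbed n = V_ads / 22414 = 224.2 / 22414 = 1.000268e-02 mol
Liquid volume V_liq = n * M / rho_liq = 1.000268e-02 * 48.8 / 0.771 = 0.63311 cm^3
Specific pore volume V_pore = V_liq / m_sample = 0.63311 / 1.93
V_pore = 0.328 cm^3/g

0.328


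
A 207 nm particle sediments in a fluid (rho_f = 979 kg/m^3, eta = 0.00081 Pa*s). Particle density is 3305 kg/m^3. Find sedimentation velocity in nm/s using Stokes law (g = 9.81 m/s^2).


Radius R = 207/2 nm = 1.035e-07 m
Density difference = 3305 - 979 = 2326 kg/m^3
v = 2 * R^2 * (rho_p - rho_f) * g / (9 * eta)
v = 2 * (1.035e-07)^2 * 2326 * 9.81 / (9 * 0.00081)
v = 6.70597e-08 m/s = 67.0597 nm/s

67.0597


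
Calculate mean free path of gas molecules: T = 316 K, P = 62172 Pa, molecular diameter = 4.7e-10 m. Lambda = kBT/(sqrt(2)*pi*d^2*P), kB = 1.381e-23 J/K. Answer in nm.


Mean free path: lambda = kB*T / (sqrt(2) * pi * d^2 * P)
lambda = 1.381e-23 * 316 / (sqrt(2) * pi * (4.7e-10)^2 * 62172)
lambda = 7.15196e-08 m
lambda = 71.52 nm

71.52


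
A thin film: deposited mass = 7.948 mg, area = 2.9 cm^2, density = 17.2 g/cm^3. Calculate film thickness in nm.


Convert: m = 7.948 mg = 7.9480e-06 kg, A = 2.9 cm^2 = 2.9000e-04 m^2, rho = 17.2 g/cm^3 = 17200 kg/m^3
t = m / (A * rho)
t = 7.9480e-06 / (2.9000e-04 * 17200)
t = 1.5934e-06 m = 1593.4 nm

1593.4


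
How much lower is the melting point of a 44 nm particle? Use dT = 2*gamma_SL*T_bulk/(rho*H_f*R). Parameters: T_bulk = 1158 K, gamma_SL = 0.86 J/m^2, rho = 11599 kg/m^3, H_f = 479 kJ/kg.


Radius R = 44/2 = 22 nm = 2.2e-08 m
Convert H_f = 479 kJ/kg = 479000 J/kg
dT = 2 * gamma_SL * T_bulk / (rho * H_f * R)
dT = 2 * 0.86 * 1158 / (11599 * 479000 * 2.2e-08)
dT = 16.3 K

16.3


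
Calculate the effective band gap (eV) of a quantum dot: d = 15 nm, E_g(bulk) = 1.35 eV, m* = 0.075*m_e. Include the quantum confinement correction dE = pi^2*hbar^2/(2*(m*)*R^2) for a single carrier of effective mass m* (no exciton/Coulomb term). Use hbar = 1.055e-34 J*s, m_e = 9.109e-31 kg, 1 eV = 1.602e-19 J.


Radius R = 15/2 nm = 7.5e-09 m
Confinement energy dE = pi^2 * hbar^2 / (2 * m_eff * m_e * R^2)
dE = pi^2 * (1.055e-34)^2 / (2 * 0.075 * 9.109e-31 * (7.5e-09)^2) J, divided by 1.602e-19 J/eV
dE = 0.0892 eV
Total band gap = E_g(bulk) + dE = 1.35 + 0.0892 = 1.4392 eV

1.4392


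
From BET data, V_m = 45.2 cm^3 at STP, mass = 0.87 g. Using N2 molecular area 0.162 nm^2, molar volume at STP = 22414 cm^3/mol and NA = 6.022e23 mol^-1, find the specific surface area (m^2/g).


Number of moles in monolayer = V_m / 22414 = 45.2 / 22414 = 0.0020166
Number of molecules = moles * NA = 0.0020166 * 6.022e23
SA = molecules * sigma / mass
SA = (45.2 / 22414) * 6.022e23 * 0.162e-18 / 0.87
SA = 226.1 m^2/g

226.1


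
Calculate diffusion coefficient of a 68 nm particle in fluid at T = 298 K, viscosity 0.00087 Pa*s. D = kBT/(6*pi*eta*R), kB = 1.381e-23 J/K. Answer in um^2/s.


Radius R = 68/2 = 34 nm = 3.4e-08 m
D = kB*T / (6*pi*eta*R)
D = 1.381e-23 * 298 / (6 * pi * 0.00087 * 3.4e-08)
D = 7.38092e-12 m^2/s = 7.381 um^2/s

7.381


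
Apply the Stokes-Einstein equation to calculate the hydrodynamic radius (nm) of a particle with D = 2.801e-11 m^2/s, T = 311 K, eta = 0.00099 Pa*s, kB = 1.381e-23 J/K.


Stokes-Einstein: R = kB*T / (6*pi*eta*D)
R = 1.381e-23 * 311 / (6 * pi * 0.00099 * 2.801e-11)
R = 8.21684e-09 m = 8.22 nm

8.22


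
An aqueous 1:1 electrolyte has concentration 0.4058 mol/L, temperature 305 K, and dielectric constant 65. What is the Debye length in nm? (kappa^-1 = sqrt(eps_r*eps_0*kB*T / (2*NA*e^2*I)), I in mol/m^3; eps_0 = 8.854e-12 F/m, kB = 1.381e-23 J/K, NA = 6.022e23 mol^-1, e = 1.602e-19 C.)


Ionic strength I = 0.4058 * 1^2 * 1000 = 405.8 mol/m^3
kappa^-1 = sqrt(65 * 8.854e-12 * 1.381e-23 * 305 / (2 * 6.022e23 * (1.602e-19)^2 * 405.8))
kappa^-1 = 0.44 nm

0.44


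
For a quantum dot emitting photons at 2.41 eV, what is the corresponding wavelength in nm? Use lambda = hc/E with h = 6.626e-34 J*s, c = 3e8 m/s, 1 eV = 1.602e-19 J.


Convert energy: E = 2.41 eV = 2.41 * 1.602e-19 = 3.86082e-19 J
lambda = h*c / E = 6.626e-34 * 3e8 / 3.86082e-19
lambda = 5.14865e-07 m = 514.9 nm

514.9


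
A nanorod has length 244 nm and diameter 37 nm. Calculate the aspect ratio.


Aspect ratio AR = length / diameter
AR = 244 / 37
AR = 6.59

6.59


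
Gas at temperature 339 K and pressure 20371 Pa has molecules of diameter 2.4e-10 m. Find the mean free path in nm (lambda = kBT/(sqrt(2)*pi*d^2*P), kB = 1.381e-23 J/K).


Mean free path: lambda = kB*T / (sqrt(2) * pi * d^2 * P)
lambda = 1.381e-23 * 339 / (sqrt(2) * pi * (2.4e-10)^2 * 20371)
lambda = 8.98036e-07 m
lambda = 898.04 nm

898.04


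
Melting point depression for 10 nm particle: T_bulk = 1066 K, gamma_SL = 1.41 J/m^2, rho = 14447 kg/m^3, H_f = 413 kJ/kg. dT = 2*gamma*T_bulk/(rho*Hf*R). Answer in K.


Radius R = 10/2 = 5 nm = 5e-09 m
Convert H_f = 413 kJ/kg = 413000 J/kg
dT = 2 * gamma_SL * T_bulk / (rho * H_f * R)
dT = 2 * 1.41 * 1066 / (14447 * 413000 * 5e-09)
dT = 100.8 K

100.8


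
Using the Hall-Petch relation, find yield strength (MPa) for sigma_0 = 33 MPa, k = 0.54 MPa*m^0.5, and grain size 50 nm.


d = 50 nm = 5e-08 m
sqrt(d) = 0.0002236068
Hall-Petch contribution = k / sqrt(d) = 0.54 / 0.0002236068 = 2415.0 MPa
sigma = sigma_0 + k/sqrt(d) = 33 + 2415.0 = 2448.0 MPa

2448.0


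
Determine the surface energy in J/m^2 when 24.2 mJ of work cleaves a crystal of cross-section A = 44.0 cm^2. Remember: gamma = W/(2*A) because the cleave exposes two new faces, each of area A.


Convert: A = 44.0 cm^2 = 0.0044 m^2, W = 24.2 mJ = 0.0242 J
Cleaving exposes two faces of area A, so total new surface = 2*A and gamma = W / (2*A)
gamma = 0.0242 / (2 * 0.0044)
gamma = 2.75 J/m^2

2.75


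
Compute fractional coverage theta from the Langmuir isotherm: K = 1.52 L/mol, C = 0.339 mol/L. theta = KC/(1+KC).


Langmuir isotherm: theta = K*C / (1 + K*C)
K*C = 1.52 * 0.339 = 0.51528
theta = 0.51528 / (1 + 0.51528) = 0.51528 / 1.51528
theta = 0.3401

0.3401


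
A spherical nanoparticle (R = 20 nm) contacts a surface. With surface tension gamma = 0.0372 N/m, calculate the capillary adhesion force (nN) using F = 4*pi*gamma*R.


Convert radius: R = 20 nm = 2e-08 m
F = 4 * pi * gamma * R
F = 4 * pi * 0.0372 * 2e-08
F = 9.34938e-09 N = 9.3494 nN

9.3494


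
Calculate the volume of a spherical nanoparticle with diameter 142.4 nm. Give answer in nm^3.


Radius r = 142.4/2 = 71.2 nm
Volume V = (4/3) * pi * r^3
V = (4/3) * pi * (71.2)^3
V = 1511919.23 nm^3

1511919.23


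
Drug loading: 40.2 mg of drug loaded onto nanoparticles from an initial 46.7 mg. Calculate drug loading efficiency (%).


Drug loading efficiency = (drug loaded / drug initial) * 100
DLE = 40.2 / 46.7 * 100
DLE = 0.8608 * 100
DLE = 86.08%

86.08


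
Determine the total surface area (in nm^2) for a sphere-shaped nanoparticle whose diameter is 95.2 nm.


Radius r = 95.2/2 = 47.6 nm
Surface area SA = 4 * pi * r^2
SA = 4 * pi * (47.6)^2
SA = 28472.38 nm^2

28472.38


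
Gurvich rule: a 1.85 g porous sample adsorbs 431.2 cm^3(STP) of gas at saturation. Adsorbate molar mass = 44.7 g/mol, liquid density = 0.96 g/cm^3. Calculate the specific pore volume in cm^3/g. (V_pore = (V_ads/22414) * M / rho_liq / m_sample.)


Moles adsorbed n = V_ads / 22414 = 431.2 / 22414 = 1.923798e-02 mol
Liquid volume V_liq = n * M / rho_liq = 1.923798e-02 * 44.7 / 0.96 = 0.89577 cm^3
Specific pore volume V_pore = V_liq / m_sample = 0.89577 / 1.85
V_pore = 0.4842 cm^3/g

0.4842


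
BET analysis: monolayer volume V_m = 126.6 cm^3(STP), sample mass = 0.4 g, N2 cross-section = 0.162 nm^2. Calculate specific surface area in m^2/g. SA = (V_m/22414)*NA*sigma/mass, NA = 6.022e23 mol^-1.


Number of moles in monolayer = V_m / 22414 = 126.6 / 22414 = 0.00564826
Number of molecules = moles * NA = 0.00564826 * 6.022e23
SA = molecules * sigma / mass
SA = (126.6 / 22414) * 6.022e23 * 0.162e-18 / 0.4
SA = 1377.6 m^2/g

1377.6


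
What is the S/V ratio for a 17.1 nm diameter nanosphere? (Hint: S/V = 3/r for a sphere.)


Radius r = 17.1/2 = 8.55 nm
S/V = 3 / r = 3 / 8.55
S/V = 0.3509 nm^-1

0.3509


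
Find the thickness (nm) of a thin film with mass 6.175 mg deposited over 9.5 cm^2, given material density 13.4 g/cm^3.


Convert: m = 6.175 mg = 6.1750e-06 kg, A = 9.5 cm^2 = 9.5000e-04 m^2, rho = 13.4 g/cm^3 = 13400 kg/m^3
t = m / (A * rho)
t = 6.1750e-06 / (9.5000e-04 * 13400)
t = 4.8507e-07 m = 485.1 nm

485.1


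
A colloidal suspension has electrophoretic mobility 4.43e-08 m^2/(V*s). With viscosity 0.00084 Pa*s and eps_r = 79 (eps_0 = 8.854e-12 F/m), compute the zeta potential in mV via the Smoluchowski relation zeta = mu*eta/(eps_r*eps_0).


Smoluchowski equation: zeta = mu * eta / (eps_r * eps_0)
zeta = 4.43e-08 * 0.00084 / (79 * 8.854e-12)
zeta = 0.053201 V = 53.2 mV

53.2


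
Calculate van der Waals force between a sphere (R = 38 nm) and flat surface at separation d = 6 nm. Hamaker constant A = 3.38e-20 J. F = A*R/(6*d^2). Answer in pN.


Convert to SI: R = 38 nm = 3.8e-08 m, d = 6 nm = 6e-09 m
F = A * R / (6 * d^2)
F = 3.38e-20 * 3.8e-08 / (6 * (6e-09)^2)
F = 5.9463e-12 N = 5.946 pN

5.946


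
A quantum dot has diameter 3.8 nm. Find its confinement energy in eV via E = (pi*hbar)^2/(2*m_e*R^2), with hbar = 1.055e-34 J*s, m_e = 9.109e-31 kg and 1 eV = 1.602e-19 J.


Radius R = 3.8/2 = 1.9 nm = 1.9e-09 m
E = (pi * 1.055e-34)^2 / (2 * 9.109e-31 * (1.9e-09)^2)
E(J) = 1.67031e-20
E = E(J) / 1.602e-19 = 0.1043 eV

0.1043


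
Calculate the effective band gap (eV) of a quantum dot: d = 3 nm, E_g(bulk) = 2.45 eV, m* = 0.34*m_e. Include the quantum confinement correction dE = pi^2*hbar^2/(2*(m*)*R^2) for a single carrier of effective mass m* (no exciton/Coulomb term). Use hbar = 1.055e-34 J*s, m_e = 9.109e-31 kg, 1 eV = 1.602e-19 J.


Radius R = 3/2 nm = 1.5e-09 m
Confinement energy dE = pi^2 * hbar^2 / (2 * m_eff * m_e * R^2)
dE = pi^2 * (1.055e-34)^2 / (2 * 0.34 * 9.109e-31 * (1.5e-09)^2) J, divided by 1.602e-19 J/eV
dE = 0.492 eV
Total band gap = E_g(bulk) + dE = 2.45 + 0.492 = 2.942 eV

2.942


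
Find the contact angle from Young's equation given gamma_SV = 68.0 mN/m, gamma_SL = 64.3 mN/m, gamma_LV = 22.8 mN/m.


cos(theta) = (gamma_SV - gamma_SL) / gamma_LV
cos(theta) = (68.0 - 64.3) / 22.8
cos(theta) = 0.162281
theta = arccos(0.162281) = 80.66 degrees

80.66


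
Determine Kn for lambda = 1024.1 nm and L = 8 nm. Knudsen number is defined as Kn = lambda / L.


Knudsen number Kn = lambda / L
Kn = 1024.1 / 8
Kn = 128.0125

128.0125


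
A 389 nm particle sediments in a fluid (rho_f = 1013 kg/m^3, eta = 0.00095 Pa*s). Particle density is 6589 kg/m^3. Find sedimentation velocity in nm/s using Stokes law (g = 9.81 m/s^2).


Radius R = 389/2 nm = 1.945e-07 m
Density difference = 6589 - 1013 = 5576 kg/m^3
v = 2 * R^2 * (rho_p - rho_f) * g / (9 * eta)
v = 2 * (1.945e-07)^2 * 5576 * 9.81 / (9 * 0.00095)
v = 4.84055e-07 m/s = 484.0552 nm/s

484.0552


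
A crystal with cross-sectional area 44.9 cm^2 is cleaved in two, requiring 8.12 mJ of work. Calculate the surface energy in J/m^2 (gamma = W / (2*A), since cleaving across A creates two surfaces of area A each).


Convert: A = 44.9 cm^2 = 0.00449 m^2, W = 8.12 mJ = 0.00812 J
Cleaving exposes two faces of area A, so total new surface = 2*A and gamma = W / (2*A)
gamma = 0.00812 / (2 * 0.00449)
gamma = 0.904 J/m^2

0.904


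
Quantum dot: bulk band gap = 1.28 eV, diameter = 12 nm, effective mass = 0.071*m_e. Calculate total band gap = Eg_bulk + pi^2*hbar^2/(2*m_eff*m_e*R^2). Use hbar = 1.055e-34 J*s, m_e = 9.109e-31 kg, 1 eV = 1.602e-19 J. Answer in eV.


Radius R = 12/2 nm = 6e-09 m
Confinement energy dE = pi^2 * hbar^2 / (2 * m_eff * m_e * R^2)
dE = pi^2 * (1.055e-34)^2 / (2 * 0.071 * 9.109e-31 * (6e-09)^2) J, divided by 1.602e-19 J/eV
dE = 0.1473 eV
Total band gap = E_g(bulk) + dE = 1.28 + 0.1473 = 1.4273 eV

1.4273


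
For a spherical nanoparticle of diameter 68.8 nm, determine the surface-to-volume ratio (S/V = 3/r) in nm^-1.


Radius r = 68.8/2 = 34.4 nm
S/V = 3 / r = 3 / 34.4
S/V = 0.0872 nm^-1

0.0872


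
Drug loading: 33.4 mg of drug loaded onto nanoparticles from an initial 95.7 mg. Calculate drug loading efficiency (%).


Drug loading efficiency = (drug loaded / drug initial) * 100
DLE = 33.4 / 95.7 * 100
DLE = 0.349 * 100
DLE = 34.9%

34.9


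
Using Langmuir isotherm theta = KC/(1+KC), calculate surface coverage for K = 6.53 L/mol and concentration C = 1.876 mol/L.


Langmuir isotherm: theta = K*C / (1 + K*C)
K*C = 6.53 * 1.876 = 12.25028
theta = 12.25028 / (1 + 12.25028) = 12.25028 / 13.25028
theta = 0.9245

0.9245


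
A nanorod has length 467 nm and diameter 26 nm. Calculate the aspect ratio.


Aspect ratio AR = length / diameter
AR = 467 / 26
AR = 17.96

17.96


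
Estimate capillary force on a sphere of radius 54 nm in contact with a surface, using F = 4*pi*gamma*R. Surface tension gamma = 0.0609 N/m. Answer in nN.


Convert radius: R = 54 nm = 5.4e-08 m
F = 4 * pi * gamma * R
F = 4 * pi * 0.0609 * 5.4e-08
F = 4.13258e-08 N = 41.3258 nN

41.3258


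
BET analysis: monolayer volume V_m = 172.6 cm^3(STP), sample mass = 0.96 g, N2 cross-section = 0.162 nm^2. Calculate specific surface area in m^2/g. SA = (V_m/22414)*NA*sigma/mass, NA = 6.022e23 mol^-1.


Number of moles in monolayer = V_m / 22414 = 172.6 / 22414 = 0.00770054
Number of molecules = moles * NA = 0.00770054 * 6.022e23
SA = molecules * sigma / mass
SA = (172.6 / 22414) * 6.022e23 * 0.162e-18 / 0.96
SA = 782.5 m^2/g

782.5


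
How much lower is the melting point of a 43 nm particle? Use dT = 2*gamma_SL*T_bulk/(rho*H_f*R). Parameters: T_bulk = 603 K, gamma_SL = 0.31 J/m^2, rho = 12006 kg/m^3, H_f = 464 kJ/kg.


Radius R = 43/2 = 21.5 nm = 2.15e-08 m
Convert H_f = 464 kJ/kg = 464000 J/kg
dT = 2 * gamma_SL * T_bulk / (rho * H_f * R)
dT = 2 * 0.31 * 603 / (12006 * 464000 * 2.15e-08)
dT = 3.1 K

3.1


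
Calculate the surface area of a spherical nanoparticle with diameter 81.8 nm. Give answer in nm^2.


Radius r = 81.8/2 = 40.9 nm
Surface area SA = 4 * pi * r^2
SA = 4 * pi * (40.9)^2
SA = 21021.15 nm^2

21021.15


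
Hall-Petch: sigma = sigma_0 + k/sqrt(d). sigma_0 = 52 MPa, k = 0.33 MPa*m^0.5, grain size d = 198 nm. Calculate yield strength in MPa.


d = 198 nm = 1.98e-07 m
sqrt(d) = 0.0004449719
Hall-Petch contribution = k / sqrt(d) = 0.33 / 0.0004449719 = 741.6 MPa
sigma = sigma_0 + k/sqrt(d) = 52 + 741.6 = 793.6 MPa

793.6


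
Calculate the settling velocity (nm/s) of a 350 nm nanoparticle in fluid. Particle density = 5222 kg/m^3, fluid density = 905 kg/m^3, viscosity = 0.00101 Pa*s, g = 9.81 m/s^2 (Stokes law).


Radius R = 350/2 nm = 1.75e-07 m
Density difference = 5222 - 905 = 4317 kg/m^3
v = 2 * R^2 * (rho_p - rho_f) * g / (9 * eta)
v = 2 * (1.75e-07)^2 * 4317 * 9.81 / (9 * 0.00101)
v = 2.8536e-07 m/s = 285.3601 nm/s

285.3601


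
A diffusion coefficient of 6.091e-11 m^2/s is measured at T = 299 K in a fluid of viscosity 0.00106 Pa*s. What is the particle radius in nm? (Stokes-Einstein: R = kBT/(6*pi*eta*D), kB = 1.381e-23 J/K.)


Stokes-Einstein: R = kB*T / (6*pi*eta*D)
R = 1.381e-23 * 299 / (6 * pi * 0.00106 * 6.091e-11)
R = 3.39289e-09 m = 3.39 nm

3.39


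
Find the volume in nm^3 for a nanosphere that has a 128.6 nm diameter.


Radius r = 128.6/2 = 64.3 nm
Volume V = (4/3) * pi * r^3
V = (4/3) * pi * (64.3)^3
V = 1113580.27 nm^3

1113580.27


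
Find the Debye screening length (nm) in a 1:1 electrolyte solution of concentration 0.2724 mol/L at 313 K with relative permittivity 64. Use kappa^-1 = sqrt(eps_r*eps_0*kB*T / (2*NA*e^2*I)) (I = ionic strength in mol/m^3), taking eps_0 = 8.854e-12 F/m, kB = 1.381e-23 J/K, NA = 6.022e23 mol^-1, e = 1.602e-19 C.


Ionic strength I = 0.2724 * 1^2 * 1000 = 272.4 mol/m^3
kappa^-1 = sqrt(64 * 8.854e-12 * 1.381e-23 * 313 / (2 * 6.022e23 * (1.602e-19)^2 * 272.4))
kappa^-1 = 0.539 nm

0.539


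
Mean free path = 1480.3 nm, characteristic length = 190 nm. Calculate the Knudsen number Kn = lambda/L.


Knudsen number Kn = lambda / L
Kn = 1480.3 / 190
Kn = 7.7911

7.7911


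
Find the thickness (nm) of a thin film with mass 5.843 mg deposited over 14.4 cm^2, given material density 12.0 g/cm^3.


Convert: m = 5.843 mg = 5.8430e-06 kg, A = 14.4 cm^2 = 1.4400e-03 m^2, rho = 12.0 g/cm^3 = 12000 kg/m^3
t = m / (A * rho)
t = 5.8430e-06 / (1.4400e-03 * 12000)
t = 3.3814e-07 m = 338.1 nm

338.1


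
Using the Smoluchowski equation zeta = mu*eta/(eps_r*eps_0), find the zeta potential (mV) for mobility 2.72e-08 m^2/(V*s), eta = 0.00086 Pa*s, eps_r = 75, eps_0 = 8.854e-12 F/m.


Smoluchowski equation: zeta = mu * eta / (eps_r * eps_0)
zeta = 2.72e-08 * 0.00086 / (75 * 8.854e-12)
zeta = 0.035226 V = 35.23 mV

35.23


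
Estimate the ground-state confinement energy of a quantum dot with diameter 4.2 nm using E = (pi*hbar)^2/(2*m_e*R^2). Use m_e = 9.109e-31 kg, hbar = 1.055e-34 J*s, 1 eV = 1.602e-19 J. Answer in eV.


Radius R = 4.2/2 = 2.1 nm = 2.1e-09 m
E = (pi * 1.055e-34)^2 / (2 * 9.109e-31 * (2.1e-09)^2)
E(J) = 1.3673e-20
E = E(J) / 1.602e-19 = 0.0853 eV

0.0853


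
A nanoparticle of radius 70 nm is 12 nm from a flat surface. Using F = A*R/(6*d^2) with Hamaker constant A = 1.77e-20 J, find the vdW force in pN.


Convert to SI: R = 70 nm = 7e-08 m, d = 12 nm = 1.2e-08 m
F = A * R / (6 * d^2)
F = 1.77e-20 * 7e-08 / (6 * (1.2e-08)^2)
F = 1.43403e-12 N = 1.434 pN

1.434


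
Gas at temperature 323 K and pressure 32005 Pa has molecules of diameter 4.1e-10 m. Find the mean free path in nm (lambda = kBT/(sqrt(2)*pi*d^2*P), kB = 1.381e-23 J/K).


Mean free path: lambda = kB*T / (sqrt(2) * pi * d^2 * P)
lambda = 1.381e-23 * 323 / (sqrt(2) * pi * (4.1e-10)^2 * 32005)
lambda = 1.86615e-07 m
lambda = 186.61 nm

186.61
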